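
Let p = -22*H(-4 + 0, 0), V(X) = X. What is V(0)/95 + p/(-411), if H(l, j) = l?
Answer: -88/411 ≈ -0.21411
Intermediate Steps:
p = 88 (p = -22*(-4 + 0) = -22*(-4) = 88)
V(0)/95 + p/(-411) = 0/95 + 88/(-411) = 0*(1/95) + 88*(-1/411) = 0 - 88/411 = -88/411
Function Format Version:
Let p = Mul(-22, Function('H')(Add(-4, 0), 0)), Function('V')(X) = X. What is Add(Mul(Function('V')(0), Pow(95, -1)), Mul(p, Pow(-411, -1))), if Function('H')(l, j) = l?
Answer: Rational(-88, 411) ≈ -0.21411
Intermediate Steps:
p = 88 (p = Mul(-22, Add(-4, 0)) = Mul(-22, -4) = 88)
Add(Mul(Function('V')(0), Pow(95, -1)), Mul(p, Pow(-411, -1))) = Add(Mul(0, Pow(95, -1)), Mul(88, Pow(-411, -1))) = Add(Mul(0, Rational(1, 95)), Mul(88, Rational(-1, 411))) = Add(0, Rational(-88, 411)) = Rational(-88, 411)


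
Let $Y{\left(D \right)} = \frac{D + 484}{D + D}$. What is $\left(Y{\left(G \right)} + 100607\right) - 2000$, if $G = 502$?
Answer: $\frac{49501207}{502} \approx 98608.0$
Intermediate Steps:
$Y{\left(D \right)} = \frac{484 + D}{2 D}$
$\left(Y{\left(G \right)} + 100607\right) - 2000 = \left(\frac{484 + 502}{2 \cdot 502} + 100607\right) - 2000 = \left(\frac{1}{2} \cdot \frac{1}{502} \cdot 986 + 100607\right) - 2000 = \left(\frac{493}{502} + 100607\right) - 2000 = \frac{50505207}{502} - 2000 = \frac{49501207}{502}$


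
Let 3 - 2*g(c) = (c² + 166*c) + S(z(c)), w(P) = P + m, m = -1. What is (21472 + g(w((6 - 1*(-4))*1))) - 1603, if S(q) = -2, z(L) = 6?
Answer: 19084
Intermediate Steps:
w(P) = -1 + P (w(P) = P - 1 = -1 + P)
g(c) = 5/2 - 83*c - c²/2 (g(c) = 3/2 - ((c² + 166*c) - 2)/2 = 3/2 - (-2 + c² + 166*c)/2 = 3/2 + (1 - 83*c - c²/2) = 5/2 - 83*c - c²/2)
(21472 + g(w((6 - 1*(-4))*1))) - 1603 = (21472 + (5/2 - 83*(-1 + (6 - 1*(-4))*1) - (-1 + (6 - 1*(-4))*1)²/2)) - 1603 = (21472 + (5/2 - 83*(-1 + (6 + 4)*1) - (-1 + (6 + 4)*1)²/2)) - 1603 = (21472 + (5/2 - 83*(-1 + 10*1) - (-1 + 10*1)²/2)) - 1603 = (21472 + (5/2 - 83*(-1 + 10) - (-1 + 10)²/2)) - 1603 = (21472 + (5/2 - 83*9 - ½*9²)) - 1603 = (21472 + (5/2 - 747 - ½*81)) - 1603 = (21472 + (5/2 - 747 - 81/2)) - 1603 = (21472 - 785) - 1603 = 20687 - 1603 = 19084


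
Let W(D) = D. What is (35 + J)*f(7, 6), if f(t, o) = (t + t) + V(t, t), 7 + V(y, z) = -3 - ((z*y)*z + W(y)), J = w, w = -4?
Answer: -10726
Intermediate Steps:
J = -4
V(y, z) = -10 - y - y*z² (V(y, z) = -7 + (-3 - ((z*y)*z + y)) = -7 + (-3 - ((y*z)*z + y)) = -7 + (-3 - (y*z² + y)) = -7 + (-3 - (y + y*z²)) = -7 + (-3 + (-y - y*z²)) = -7 + (-3 - y - y*z²) = -10 - y - y*z²)
f(t, o) = -10 + t - t³ (f(t, o) = (t + t) + (-10 - t - t*t²) = 2*t + (-10 - t - t³) = -10 + t - t³)
(35 + J)*f(7, 6) = (35 - 4)*(-10 + 7 - 1*7³) = 31*(-10 + 7 - 1*343) = 31*(-10 + 7 - 343) = 31*(-346) = -10726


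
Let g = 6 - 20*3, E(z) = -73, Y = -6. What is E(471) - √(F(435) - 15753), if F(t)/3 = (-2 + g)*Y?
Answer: -73 - I*√14745 ≈ -73.0 - 121.43*I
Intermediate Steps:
g = -54 (g = 6 - 5*12 = 6 - 60 = -54)
F(t) = 1008 (F(t) = 3*((-2 - 54)*(-6)) = 3*(-56*(-6)) = 3*336 = 1008)
E(471) - √(F(435) - 15753) = -73 - √(1008 - 15753) = -73 - √(-14745) = -73 - I*√14745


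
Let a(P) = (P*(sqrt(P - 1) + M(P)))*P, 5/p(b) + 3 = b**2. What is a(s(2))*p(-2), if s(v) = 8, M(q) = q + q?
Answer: 5120 + 320*sqrt(7) ≈ 5966.6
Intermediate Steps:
M(q) = 2*q
p(b) = 5/(-3 + b**2)
a(P) = P**2*(sqrt(-1 + P) + 2*P) (a(P) = (P*(sqrt(P - 1) + 2*P))*P = (P*(sqrt(-1 + P) + 2*P))*P = P**2*(sqrt(-1 + P) + 2*P))
a(s(2))*p(-2) = (8**2*(sqrt(-1 + 8) + 2*8))*(5/(-3 + (-2)**2)) = (64*(sqrt(7) + 16))*(5/(-3 + 4)) = (64*(16 + sqrt(7)))*(5/1) = (1024 + 64*sqrt(7))*(5*1) = (1024 + 64*sqrt(7))*5 = 5120 + 320*sqrt(7)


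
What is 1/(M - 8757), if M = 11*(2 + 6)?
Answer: -1/8669 ≈ -0.00011535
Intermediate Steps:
M = 88 (M = 11*8 = 88)
1/(M - 8757) = 1/(88 - 8757) = 1/(-8669) = -1/8669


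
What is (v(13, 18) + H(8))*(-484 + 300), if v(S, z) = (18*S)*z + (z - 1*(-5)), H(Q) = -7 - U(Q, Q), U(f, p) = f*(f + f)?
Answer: -754400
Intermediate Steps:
U(f, p) = 2*f² (U(f, p) = f*(2*f) = 2*f²)
H(Q) = -7 - 2*Q²
v(S, z) = 5 + z + 18*S*z (v(S, z) = 18*S*z + (z + 5) = 18*S*z + (5 + z) = 5 + z + 18*S*z)
(v(13, 18) + H(8))*(-484 + 300) = ((5 + 18 + 18*13*18) + (-7 - 2*8²))*(-484 + 300) = ((5 + 18 + 4212) + (-7 - 2*64))*(-184) = (4235 + (-7 - 128))*(-184) = (4235 - 135)*(-184) = 4100*(-184) = -754400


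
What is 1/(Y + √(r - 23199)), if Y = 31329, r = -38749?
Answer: 31329/981568189 - 2*I*√15487/981568189 ≈ 3.1917e-5 - 2.5357e-7*I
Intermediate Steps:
1/(Y + √(r - 23199)) = 1/(31329 + √(-38749 - 23199)) = 1/(31329 + √(-61948)) = 1/(31329 + 2*I*√15487)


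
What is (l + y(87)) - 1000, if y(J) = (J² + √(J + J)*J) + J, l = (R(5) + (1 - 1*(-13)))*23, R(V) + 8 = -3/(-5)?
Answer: 34039/5 + 87*√174 ≈ 7955.4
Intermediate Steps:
R(V) = -37/5 (R(V) = -8 - 3/(-5) = -8 - 3*(-⅕) = -8 + ⅗ = -37/5)
l = 759/5 (l = (-37/5 + (1 - 1*(-13)))*23 = (-37/5 + (1 + 13))*23 = (-37/5 + 14)*23 = (33/5)*23 = 759/5 ≈ 151.80)
y(J) = J + J² + √2*J^(3/2) (y(J) = (J² + √(2*J)*J) + J = (J² + (√2*√J)*J) + J = (J² + √2*J^(3/2)) + J = J + J² + √2*J^(3/2))
(l + y(87)) - 1000 = (759/5 + (87 + 87² + √2*87^(3/2))) - 1000 = (759/5 + (87 + 7569 + √2*(87*√87))) - 1000 = (759/5 + (87 + 7569 + 87*√174)) - 1000 = (759/5 + (7656 + 87*√174)) - 1000 = (39039/5 + 87*√174) - 1000 = 34039/5 + 87*√174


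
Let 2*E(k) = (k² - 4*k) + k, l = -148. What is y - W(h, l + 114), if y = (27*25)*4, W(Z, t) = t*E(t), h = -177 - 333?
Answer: 24086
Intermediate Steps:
h = -510
E(k) = k²/2 - 3*k/2 (E(k) = ((k² - 4*k) + k)/2 = (k² - 3*k)/2 = k²/2 - 3*k/2)
W(Z, t) = t²*(-3 + t)/2 (W(Z, t) = t*(t*(-3 + t)/2) = t²*(-3 + t)/2)
y = 2700 (y = 675*4 = 2700)
y - W(h, l + 114) = 2700 - (-148 + 114)²*(-3 + (-148 + 114))/2 = 2700 - (-34)²*(-3 - 34)/2 = 2700 - 1156*(-37)/2 = 2700 - 1*(-21386) = 2700 + 21386 = 24086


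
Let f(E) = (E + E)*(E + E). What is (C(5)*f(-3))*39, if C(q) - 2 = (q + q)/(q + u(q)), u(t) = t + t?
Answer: 3744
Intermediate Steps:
u(t) = 2*t
f(E) = 4*E² (f(E) = (2*E)*(2*E) = 4*E²)
C(q) = 8/3 (C(q) = 2 + (q + q)/(q + 2*q) = 2 + (2*q)/((3*q)) = 2 + (2*q)*(1/(3*q)) = 2 + ⅔ = 8/3)
(C(5)*f(-3))*39 = (8*(4*(-3)²)/3)*39 = (8*(4*9)/3)*39 = ((8/3)*36)*39 = 96*39 = 3744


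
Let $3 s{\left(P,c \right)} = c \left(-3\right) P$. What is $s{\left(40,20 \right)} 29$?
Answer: $-23200$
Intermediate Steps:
$s{\left(P,c \right)} = - P c$ ($s{\left(P,c \right)} = \frac{c \left(-3\right) P}{3} = \frac{- 3 c P}{3} = \frac{\left(-3\right) P c}{3} = - P c$)
$s{\left(40,20 \right)} 29 = \left(-1\right) 40 \cdot 20 \cdot 29 = \left(-800\right) 29 = -23200$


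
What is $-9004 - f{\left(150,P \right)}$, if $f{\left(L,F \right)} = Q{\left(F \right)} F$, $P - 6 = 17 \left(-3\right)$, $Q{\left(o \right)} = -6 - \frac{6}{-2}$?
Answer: $-9139$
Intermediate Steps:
$Q{\left(o \right)} = -3$ ($Q{\left(o \right)} = -6 - 6 \left(- \frac{1}{2}\right) = -6 - -3 = -6 + 3 = -3$)
$P = -45$ ($P = 6 + 17 \left(-3\right) = 6 - 51 = -45$)
$f{\left(L,F \right)} = - 3 F$
$-9004 - f{\left(150,P \right)} = -9004 - \left(-3\right) \left(-45\right) = -9004 - 135 = -9139$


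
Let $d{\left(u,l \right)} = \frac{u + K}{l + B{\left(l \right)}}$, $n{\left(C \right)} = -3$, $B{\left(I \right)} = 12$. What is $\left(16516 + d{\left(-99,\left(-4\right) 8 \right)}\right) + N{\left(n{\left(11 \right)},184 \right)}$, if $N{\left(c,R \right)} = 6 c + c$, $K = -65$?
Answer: $\frac{82516}{5} \approx 16503.0$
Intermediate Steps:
$N{\left(c,R \right)} = 7 c$
$d{\left(u,l \right)} = \frac{-65 + u}{12 + l}$ ($d{\left(u,l \right)} = \frac{u - 65}{l + 12} = \frac{-65 + u}{12 + l}$)
$\left(16516 + d{\left(-99,\left(-4\right) 8 \right)}\right) + N{\left(n{\left(11 \right)},184 \right)} = \left(16516 + \frac{-65 - 99}{12 - 32}\right) + 7 \left(-3\right) = \left(16516 + \frac{1}{12 - 32} \left(-164\right)\right) - 21 = \left(16516 + \frac{1}{-20} \left(-164\right)\right) - 21 = \left(16516 - - \frac{41}{5}\right) - 21 = \left(16516 + \frac{41}{5}\right) - 21 = \frac{82621}{5} - 21 = \frac{82516}{5}$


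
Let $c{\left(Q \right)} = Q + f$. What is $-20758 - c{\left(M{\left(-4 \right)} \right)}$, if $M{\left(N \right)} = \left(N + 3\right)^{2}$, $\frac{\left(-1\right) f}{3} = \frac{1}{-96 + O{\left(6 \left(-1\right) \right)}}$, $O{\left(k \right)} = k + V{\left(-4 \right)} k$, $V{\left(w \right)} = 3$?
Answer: $- \frac{830361}{40} \approx -20759.0$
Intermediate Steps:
$O{\left(k \right)} = 4 k$ ($O{\left(k \right)} = k + 3 k = 4 k$)
$f = \frac{1}{40}$ ($f = - \frac{3}{-96 + 4 \cdot 6 \left(-1\right)} = - \frac{3}{-96 + 4 \left(-6\right)} = - \frac{3}{-96 - 24} = - \frac{3}{-120} = \left(-3\right) \left(- \frac{1}{120}\right) = \frac{1}{40} \approx 0.025$)
$M{\left(N \right)} = \left(3 + N\right)^{2}$
$c{\left(Q \right)} = \frac{1}{40} + Q$ ($c{\left(Q \right)} = Q + \frac{1}{40} = \frac{1}{40} + Q$)
$-20758 - c{\left(M{\left(-4 \right)} \right)} = -20758 - \left(\frac{1}{40} + \left(3 - 4\right)^{2}\right) = -20758 - \left(\frac{1}{40} + \left(-1\right)^{2}\right) = -20758 - \left(\frac{1}{40} + 1\right) = -20758 - \frac{41}{40} = - \frac{830361}{40}$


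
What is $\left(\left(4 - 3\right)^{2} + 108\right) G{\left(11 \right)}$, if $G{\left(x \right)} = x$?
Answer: $1199$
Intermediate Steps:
$\left(\left(4 - 3\right)^{2} + 108\right) G{\left(11 \right)} = \left(\left(4 - 3\right)^{2} + 108\right) 11 = \left(1^{2} + 108\right) 11 = \left(1 + 108\right) 11 = 109 \cdot 11 = 1199$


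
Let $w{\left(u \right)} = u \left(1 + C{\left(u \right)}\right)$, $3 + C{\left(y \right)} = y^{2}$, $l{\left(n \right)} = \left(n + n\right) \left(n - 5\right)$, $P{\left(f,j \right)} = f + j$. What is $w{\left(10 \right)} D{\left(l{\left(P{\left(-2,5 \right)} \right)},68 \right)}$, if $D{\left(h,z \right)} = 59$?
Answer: $57820$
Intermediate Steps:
$l{\left(n \right)} = 2 n \left(-5 + n\right)$
$C{\left(y \right)} = -3 + y^{2}$
$w{\left(u \right)} = u \left(-2 + u^{2}\right)$ ($w{\left(u \right)} = u \left(1 + \left(-3 + u^{2}\right)\right) = u \left(-2 + u^{2}\right)$)
$w{\left(10 \right)} D{\left(l{\left(P{\left(-2,5 \right)} \right)},68 \right)} = 10 \left(-2 + 10^{2}\right) 59 = 10 \left(-2 + 100\right) 59 = 10 \cdot 98 \cdot 59 = 980 \cdot 59 = 57820$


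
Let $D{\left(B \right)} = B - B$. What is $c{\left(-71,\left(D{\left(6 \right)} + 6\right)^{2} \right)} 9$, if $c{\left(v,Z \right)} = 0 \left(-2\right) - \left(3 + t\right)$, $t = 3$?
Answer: $-54$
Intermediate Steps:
$D{\left(B \right)} = 0$
$c{\left(v,Z \right)} = -6$ ($c{\left(v,Z \right)} = 0 \left(-2\right) - 6 = 0 - 6 = -6$)
$c{\left(-71,\left(D{\left(6 \right)} + 6\right)^{2} \right)} 9 = \left(-6\right) 9 = -54$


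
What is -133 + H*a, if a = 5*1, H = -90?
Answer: -583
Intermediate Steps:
a = 5
-133 + H*a = -133 - 90*5 = -133 - 450 = -583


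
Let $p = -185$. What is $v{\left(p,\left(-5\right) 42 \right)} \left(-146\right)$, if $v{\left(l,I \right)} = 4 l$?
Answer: $108040$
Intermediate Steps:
$v{\left(p,\left(-5\right) 42 \right)} \left(-146\right) = 4 \left(-185\right) \left(-146\right) = \left(-740\right) \left(-146\right) = 108040$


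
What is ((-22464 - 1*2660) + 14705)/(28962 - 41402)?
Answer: 10419/12440 ≈ 0.83754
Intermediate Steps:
((-22464 - 1*2660) + 14705)/(28962 - 41402) = ((-22464 - 2660) + 14705)/(-12440) = (-25124 + 14705)*(-1/12440) = -10419*(-1/12440) = 10419/12440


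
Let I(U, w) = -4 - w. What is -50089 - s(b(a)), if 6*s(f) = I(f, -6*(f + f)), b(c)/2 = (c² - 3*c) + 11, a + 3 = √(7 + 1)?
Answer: -150709/3 + 72*√2 ≈ -50135.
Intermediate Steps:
a = -3 + 2*√2 (a = -3 + √(7 + 1) = -3 + √8 = -3 + 2*√2 ≈ -0.17157)
b(c) = 22 - 6*c + 2*c² (b(c) = 2*((c² - 3*c) + 11) = 2*(11 + c² - 3*c) = 22 - 6*c + 2*c²)
s(f) = -⅔ + 2*f (s(f) = (-4 - (-6)*(f + f))/6 = (-4 - (-6)*2*f)/6 = (-4 - (-12)*f)/6 = (-4 + 12*f)/6 = -⅔ + 2*f)
-50089 - s(b(a)) = -50089 - (-⅔ + 2*(22 - 6*(-3 + 2*√2) + 2*(-3 + 2*√2)²)) = -50089 - (-⅔ + 2*(22 + (18 - 12*√2) + 2*(-3 + 2*√2)²)) = -50089 - (-⅔ + 2*(40 - 12*√2 + 2*(-3 + 2*√2)²)) = -50089 - (-⅔ + (80 - 24*√2 + 4*(-3 + 2*√2)²)) = -50089 - (238/3 - 24*√2 + 4*(-3 + 2*√2)²) = -50089 + (-238/3 - 4*(-3 + 2*√2)² + 24*√2) = -150505/3 - 4*(-3 + 2*√2)² + 24*√2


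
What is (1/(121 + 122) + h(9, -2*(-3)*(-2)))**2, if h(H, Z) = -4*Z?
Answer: 136072225/59049 ≈ 2304.4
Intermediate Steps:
(1/(121 + 122) + h(9, -2*(-3)*(-2)))**2 = (1/(121 + 122) - 4*(-2*(-3))*(-2))**2 = (1/243 - 24*(-2))**2 = (1/243 - 4*(-12))**2 = (1/243 + 48)**2 = (11665/243)**2 = 136072225/59049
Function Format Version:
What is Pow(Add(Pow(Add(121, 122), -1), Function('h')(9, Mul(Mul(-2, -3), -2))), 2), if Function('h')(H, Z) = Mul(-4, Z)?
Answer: Rational(136072225, 59049) ≈ 2304.4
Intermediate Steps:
Pow(Add(Pow(Add(121, 122), -1), Function('h')(9, Mul(Mul(-2, -3), -2))), 2) = Pow(Add(Pow(Add(121, 122), -1), Mul(-4, Mul(Mul(-2, -3), -2))), 2) = Pow(Add(Pow(243, -1), Mul(-4, Mul(6, -2))), 2) = Pow(Add(Rational(1, 243), Mul(-4, -12)), 2) = Pow(Add(Rational(1, 243), 48), 2) = Pow(Rational(11665, 243), 2) = Rational(136072225, 59049)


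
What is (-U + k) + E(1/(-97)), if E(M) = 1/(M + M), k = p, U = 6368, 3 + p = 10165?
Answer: 7491/2 ≈ 3745.5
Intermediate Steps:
p = 10162 (p = -3 + 10165 = 10162)
k = 10162
E(M) = 1/(2*M)
(-U + k) + E(1/(-97)) = (-1*6368 + 10162) + 1/(2*(1/(-97))) = (-6368 + 10162) + 1/(2*(-1/97)) = 3794 + (½)*(-97) = 3794 - 97/2 = 7491/2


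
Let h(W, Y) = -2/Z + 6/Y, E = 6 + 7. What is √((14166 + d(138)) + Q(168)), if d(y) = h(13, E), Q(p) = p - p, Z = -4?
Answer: √9576866/26 ≈ 119.03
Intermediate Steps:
Q(p) = 0
E = 13
h(W, Y) = ½ + 6/Y (h(W, Y) = -2/(-4) + 6/Y = -2*(-¼) + 6/Y = ½ + 6/Y)
d(y) = 25/26 (d(y) = (½)*(12 + 13)/13 = (½)*(1/13)*25 = 25/26)
√((14166 + d(138)) + Q(168)) = √((14166 + 25/26) + 0) = √(368341/26 + 0) = √(368341/26) = √9576866/26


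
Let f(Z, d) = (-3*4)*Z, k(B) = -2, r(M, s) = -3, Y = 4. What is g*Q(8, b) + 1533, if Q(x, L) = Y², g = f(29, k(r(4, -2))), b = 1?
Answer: -4035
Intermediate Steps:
f(Z, d) = -12*Z
g = -348 (g = -12*29 = -348)
Q(x, L) = 16 (Q(x, L) = 4² = 16)
g*Q(8, b) + 1533 = -348*16 + 1533 = -5568 + 1533 = -4035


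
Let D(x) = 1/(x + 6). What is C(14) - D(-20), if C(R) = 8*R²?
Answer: 21953/14 ≈ 1568.1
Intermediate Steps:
D(x) = 1/(6 + x)
C(14) - D(-20) = 8*14² - 1/(6 - 20) = 8*196 - 1/(-14) = 1568 - 1*(-1/14) = 1568 + 1/14 = 21953/14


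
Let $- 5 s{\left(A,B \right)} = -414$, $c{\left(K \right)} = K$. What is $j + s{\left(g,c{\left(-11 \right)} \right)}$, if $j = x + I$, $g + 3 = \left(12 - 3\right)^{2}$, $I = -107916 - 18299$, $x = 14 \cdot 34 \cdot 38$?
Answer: $- \frac{540221}{5} \approx -1.0804 \cdot 10^{5}$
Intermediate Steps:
$x = 18088$ ($x = 476 \cdot 38 = 18088$)
$I = -126215$
$g = 78$ ($g = -3 + \left(12 - 3\right)^{2} = -3 + 9^{2} = -3 + 81 = 78$)
$s{\left(A,B \right)} = \frac{414}{5}$ ($s{\left(A,B \right)} = \left(- \frac{1}{5}\right) \left(-414\right) = \frac{414}{5}$)
$j = -108127$ ($j = 18088 - 126215 = -108127$)
$j + s{\left(g,c{\left(-11 \right)} \right)} = -108127 + \frac{414}{5} = - \frac{540221}{5}$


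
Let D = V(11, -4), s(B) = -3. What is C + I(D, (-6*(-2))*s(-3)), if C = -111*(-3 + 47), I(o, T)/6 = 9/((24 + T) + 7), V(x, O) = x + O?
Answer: -24474/5 ≈ -4894.8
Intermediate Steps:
V(x, O) = O + x
D = 7 (D = -4 + 11 = 7)
I(o, T) = 54/(31 + T) (I(o, T) = 6*(9/((24 + T) + 7)) = 6*(9/(31 + T)) = 54/(31 + T))
C = -4884 (C = -111*44 = -4884)
C + I(D, (-6*(-2))*s(-3)) = -4884 + 54/(31 - 6*(-2)*(-3)) = -4884 + 54/(31 + 12*(-3)) = -4884 + 54/(31 - 36) = -4884 + 54/(-5) = -4884 + 54*(-1/5) = -4884 - 54/5 = -24474/5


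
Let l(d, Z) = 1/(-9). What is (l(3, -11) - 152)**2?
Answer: 1874161/81 ≈ 23138.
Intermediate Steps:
l(d, Z) = -1/9
(l(3, -11) - 152)**2 = (-1/9 - 152)**2 = (-1369/9)**2 = 1874161/81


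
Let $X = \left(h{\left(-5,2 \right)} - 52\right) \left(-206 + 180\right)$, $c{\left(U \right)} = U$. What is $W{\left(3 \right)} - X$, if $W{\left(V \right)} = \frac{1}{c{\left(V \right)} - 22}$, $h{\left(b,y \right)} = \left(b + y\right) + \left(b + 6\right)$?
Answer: $- \frac{26677}{19} \approx -1404.1$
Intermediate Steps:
$h{\left(b,y \right)} = 6 + y + 2 b$ ($h{\left(b,y \right)} = \left(b + y\right) + \left(6 + b\right) = 6 + y + 2 b$)
$X = 1404$ ($X = \left(\left(6 + 2 + 2 \left(-5\right)\right) - 52\right) \left(-206 + 180\right) = \left(\left(6 + 2 - 10\right) - 52\right) \left(-26\right) = \left(-2 - 52\right) \left(-26\right) = \left(-54\right) \left(-26\right) = 1404$)
$W{\left(V \right)} = \frac{1}{-22 + V}$ ($W{\left(V \right)} = \frac{1}{V - 22} = \frac{1}{-22 + V}$)
$W{\left(3 \right)} - X = \frac{1}{-22 + 3} - 1404 = \frac{1}{-19} - 1404 = - \frac{1}{19} - 1404 = - \frac{26677}{19}$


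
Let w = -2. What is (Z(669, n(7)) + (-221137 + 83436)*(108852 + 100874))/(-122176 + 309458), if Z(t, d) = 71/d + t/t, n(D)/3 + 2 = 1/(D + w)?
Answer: -389872979165/2528307 ≈ -1.5420e+5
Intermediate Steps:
n(D) = -6 + 3/(-2 + D) (n(D) = -6 + 3/(D - 2) = -6 + 3/(-2 + D))
Z(t, d) = 1 + 71/d (Z(t, d) = 71/d + 1 = 1 + 71/d)
(Z(669, n(7)) + (-221137 + 83436)*(108852 + 100874))/(-122176 + 309458) = ((71 + 3*(5 - 2*7)/(-2 + 7))/((3*(5 - 2*7)/(-2 + 7))) + (-221137 + 83436)*(108852 + 100874))/(-122176 + 309458) = ((71 + 3*(5 - 14)/5)/((3*(5 - 14)/5)) - 137701*209726)/187282 = ((71 + 3*(⅕)*(-9))/((3*(⅕)*(-9))) - 28879479926)*(1/187282) = ((71 - 27/5)/(-27/5) - 28879479926)*(1/187282) = (-5/27*328/5 - 28879479926)*(1/187282) = (-328/27 - 28879479926)*(1/187282) = -779745958330/27*1/187282 = -389872979165/2528307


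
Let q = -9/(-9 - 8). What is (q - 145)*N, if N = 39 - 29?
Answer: -24560/17 ≈ -1444.7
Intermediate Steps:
N = 10
q = 9/17 (q = -9/(-17) = -9*(-1/17) = 9/17 ≈ 0.52941)
(q - 145)*N = (9/17 - 145)*10 = -2456/17*10 = -24560/17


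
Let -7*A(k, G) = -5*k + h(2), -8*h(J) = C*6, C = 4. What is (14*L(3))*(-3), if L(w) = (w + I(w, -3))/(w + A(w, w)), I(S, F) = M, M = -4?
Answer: 98/13 ≈ 7.5385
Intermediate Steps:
h(J) = -3 (h(J) = -6/2 = -⅛*24 = -3)
A(k, G) = 3/7 + 5*k/7 (A(k, G) = -(-5*k - 3)/7 = -(-3 - 5*k)/7 = 3/7 + 5*k/7)
I(S, F) = -4
L(w) = (-4 + w)/(3/7 + 12*w/7) (L(w) = (w - 4)/(w + (3/7 + 5*w/7)) = (-4 + w)/(3/7 + 12*w/7))
(14*L(3))*(-3) = (14*(7*(-4 + 3)/(3*(1 + 4*3))))*(-3) = (14*((7/3)*(-1)/(1 + 12)))*(-3) = (14*((7/3)*(-1)/13))*(-3) = (14*((7/3)*(1/13)*(-1)))*(-3) = (14*(-7/39))*(-3) = -98/39*(-3) = 98/13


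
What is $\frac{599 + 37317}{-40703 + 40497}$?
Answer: $- \frac{18958}{103} \approx -184.06$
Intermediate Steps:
$\frac{599 + 37317}{-40703 + 40497} = \frac{37916}{-206} = 37916 \left(- \frac{1}{206}\right) = - \frac{18958}{103}$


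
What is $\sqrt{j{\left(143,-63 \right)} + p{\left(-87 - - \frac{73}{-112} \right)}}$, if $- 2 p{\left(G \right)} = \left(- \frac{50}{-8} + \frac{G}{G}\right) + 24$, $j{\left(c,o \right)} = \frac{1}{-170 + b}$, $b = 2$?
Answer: $\frac{i \sqrt{27573}}{42} \approx 3.9536 i$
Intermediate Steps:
$j{\left(c,o \right)} = - \frac{1}{168}$ ($j{\left(c,o \right)} = \frac{1}{-170 + 2} = \frac{1}{-168} = - \frac{1}{168}$)
$p{\left(G \right)} = - \frac{125}{8}$ ($p{\left(G \right)} = - \frac{\left(- \frac{50}{-8} + \frac{G}{G}\right) + 24}{2} = - \frac{\left(\left(-50\right) \left(- \frac{1}{8}\right) + 1\right) + 24}{2} = - \frac{\left(\frac{25}{4} + 1\right) + 24}{2} = - \frac{\frac{29}{4} + 24}{2} = \left(- \frac{1}{2}\right) \frac{125}{4} = - \frac{125}{8}$)
$\sqrt{j{\left(143,-63 \right)} + p{\left(-87 - - \frac{73}{-112} \right)}} = \sqrt{- \frac{1}{168} - \frac{125}{8}} = \sqrt{- \frac{1313}{84}} = \frac{i \sqrt{27573}}{42}$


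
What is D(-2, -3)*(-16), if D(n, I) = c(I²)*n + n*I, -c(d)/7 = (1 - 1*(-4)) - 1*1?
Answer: -992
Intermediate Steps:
c(d) = -28 (c(d) = -7*((1 - 1*(-4)) - 1*1) = -7*((1 + 4) - 1) = -7*(5 - 1) = -7*4 = -28)
D(n, I) = -28*n + I*n (D(n, I) = -28*n + n*I = -28*n + I*n)
D(-2, -3)*(-16) = -2*(-28 - 3)*(-16) = -2*(-31)*(-16) = 62*(-16) = -992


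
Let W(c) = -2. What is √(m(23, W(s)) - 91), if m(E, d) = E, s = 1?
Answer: 2*I*√17 ≈ 8.2462*I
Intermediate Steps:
√(m(23, W(s)) - 91) = √(23 - 91) = √(-68) = 2*I*√17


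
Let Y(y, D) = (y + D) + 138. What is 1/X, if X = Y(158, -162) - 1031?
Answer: -1/897 ≈ -0.0011148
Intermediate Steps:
Y(y, D) = 138 + D + y (Y(y, D) = (D + y) + 138 = 138 + D + y)
X = -897 (X = (138 - 162 + 158) - 1031 = 134 - 1031 = -897)
1/X = 1/(-897) = -1/897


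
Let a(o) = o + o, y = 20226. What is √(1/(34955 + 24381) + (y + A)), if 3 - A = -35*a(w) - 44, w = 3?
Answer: √18028936373026/29668 ≈ 143.12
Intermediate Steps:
a(o) = 2*o
A = 257 (A = 3 - (-70*3 - 44) = 3 - (-35*6 - 44) = 3 - (-210 - 44) = 3 - 1*(-254) = 3 + 254 = 257)
√(1/(34955 + 24381) + (y + A)) = √(1/(34955 + 24381) + (20226 + 257)) = √(1/59336 + 20483) = √(1215379289/59336) = √18028936373026/29668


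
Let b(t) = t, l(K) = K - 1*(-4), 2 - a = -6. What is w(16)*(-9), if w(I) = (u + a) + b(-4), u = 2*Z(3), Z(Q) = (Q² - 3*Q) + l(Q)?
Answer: -162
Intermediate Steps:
a = 8 (a = 2 - 1*(-6) = 2 + 6 = 8)
l(K) = 4 + K (l(K) = K + 4 = 4 + K)
Z(Q) = 4 + Q² - 2*Q (Z(Q) = (Q² - 3*Q) + (4 + Q) = 4 + Q² - 2*Q)
u = 14 (u = 2*(4 + 3² - 2*3) = 2*(4 + 9 - 6) = 2*7 = 14)
w(I) = 18 (w(I) = (14 + 8) - 4 = 22 - 4 = 18)
w(16)*(-9) = 18*(-9) = -162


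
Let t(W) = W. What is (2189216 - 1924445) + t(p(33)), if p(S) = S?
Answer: 264804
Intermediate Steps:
(2189216 - 1924445) + t(p(33)) = (2189216 - 1924445) + 33 = 264771 + 33 = 264804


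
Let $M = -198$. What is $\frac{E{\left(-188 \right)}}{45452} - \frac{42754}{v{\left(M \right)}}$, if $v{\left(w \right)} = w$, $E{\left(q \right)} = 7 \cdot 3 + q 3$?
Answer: $\frac{88324877}{409068} \approx 215.92$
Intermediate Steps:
$E{\left(q \right)} = 21 + 3 q$
$\frac{E{\left(-188 \right)}}{45452} - \frac{42754}{v{\left(M \right)}} = \frac{21 + 3 \left(-188\right)}{45452} - \frac{42754}{-198} = \left(21 - 564\right) \frac{1}{45452} - - \frac{21377}{99} = \left(-543\right) \frac{1}{45452} + \frac{21377}{99} = - \frac{543}{45452} + \frac{21377}{99} = \frac{88324877}{409068}$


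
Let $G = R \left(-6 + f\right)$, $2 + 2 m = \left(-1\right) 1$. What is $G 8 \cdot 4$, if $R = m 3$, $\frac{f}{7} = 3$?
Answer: $-2160$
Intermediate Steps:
$m = - \frac{3}{2}$ ($m = -1 + \frac{\left(-1\right) 1}{2} = -1 + \frac{1}{2} \left(-1\right) = -1 - \frac{1}{2} = - \frac{3}{2} \approx -1.5$)
$f = 21$ ($f = 7 \cdot 3 = 21$)
$R = - \frac{9}{2}$ ($R = \left(- \frac{3}{2}\right) 3 = - \frac{9}{2} \approx -4.5$)
$G = - \frac{135}{2}$ ($G = - \frac{9 \left(-6 + 21\right)}{2} = \left(- \frac{9}{2}\right) 15 = - \frac{135}{2} \approx -67.5$)
$G 8 \cdot 4 = - \frac{135 \cdot 8 \cdot 4}{2} = \left(- \frac{135}{2}\right) 32 = -2160$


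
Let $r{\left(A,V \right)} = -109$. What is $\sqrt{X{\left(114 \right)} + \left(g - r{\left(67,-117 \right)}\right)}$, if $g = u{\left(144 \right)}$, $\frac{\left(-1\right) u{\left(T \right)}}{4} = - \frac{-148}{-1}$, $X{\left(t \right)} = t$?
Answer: $\sqrt{815} \approx 28.548$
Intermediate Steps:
$u{\left(T \right)} = 592$ ($u{\left(T \right)} = - 4 \left(- \frac{-148}{-1}\right) = - 4 \left(- \left(-148\right) \left(-1\right)\right) = - 4 \left(\left(-1\right) 148\right) = \left(-4\right) \left(-148\right) = 592$)
$g = 592$
$\sqrt{X{\left(114 \right)} + \left(g - r{\left(67,-117 \right)}\right)} = \sqrt{114 + \left(592 - -109\right)} = \sqrt{114 + \left(592 + 109\right)} = \sqrt{114 + 701} = \sqrt{815}$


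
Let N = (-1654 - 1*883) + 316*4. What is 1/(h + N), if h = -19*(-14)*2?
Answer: -1/741 ≈ -0.0013495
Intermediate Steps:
N = -1273 (N = (-1654 - 883) + 1264 = -2537 + 1264 = -1273)
h = 532 (h = 266*2 = 532)
1/(h + N) = 1/(532 - 1273) = 1/(-741) = -1/741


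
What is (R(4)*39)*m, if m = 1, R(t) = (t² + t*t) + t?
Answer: 1404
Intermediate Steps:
R(t) = t + 2*t² (R(t) = (t² + t²) + t = 2*t² + t = t + 2*t²)
(R(4)*39)*m = ((4*(1 + 2*4))*39)*1 = ((4*(1 + 8))*39)*1 = ((4*9)*39)*1 = (36*39)*1 = 1404*1 = 1404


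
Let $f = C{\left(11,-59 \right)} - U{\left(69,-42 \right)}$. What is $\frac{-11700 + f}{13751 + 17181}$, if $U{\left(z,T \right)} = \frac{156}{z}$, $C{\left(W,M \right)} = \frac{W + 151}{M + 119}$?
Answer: $- \frac{72727}{192280} \approx -0.37823$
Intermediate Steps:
$C{\left(W,M \right)} = \frac{151 + W}{119 + M}$
$f = \frac{101}{230}$ ($f = \frac{151 + 11}{119 - 59} - \frac{156}{69} = \frac{1}{60} \cdot 162 - 156 \cdot \frac{1}{69} = \frac{1}{60} \cdot 162 - \frac{52}{23} = \frac{27}{10} - \frac{52}{23} = \frac{101}{230} \approx 0.43913$)
$\frac{-11700 + f}{13751 + 17181} = \frac{-11700 + \frac{101}{230}}{13751 + 17181} = - \frac{2690899}{230 \cdot 30932} = \left(- \frac{2690899}{230}\right) \frac{1}{30932} = - \frac{72727}{192280}$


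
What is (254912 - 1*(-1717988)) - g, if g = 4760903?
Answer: -2788003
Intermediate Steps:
(254912 - 1*(-1717988)) - g = (254912 - 1*(-1717988)) - 1*4760903 = (254912 + 1717988) - 4760903 = 1972900 - 4760903 = -2788003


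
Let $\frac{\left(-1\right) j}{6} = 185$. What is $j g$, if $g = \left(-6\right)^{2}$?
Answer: $-39960$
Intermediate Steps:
$j = -1110$ ($j = \left(-6\right) 185 = -1110$)
$g = 36$
$j g = \left(-1110\right) 36 = -39960$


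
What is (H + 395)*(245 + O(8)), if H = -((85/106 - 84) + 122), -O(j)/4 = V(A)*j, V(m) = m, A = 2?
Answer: 6834017/106 ≈ 64472.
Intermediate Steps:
O(j) = -8*j
H = -4113/106 (H = -((85*(1/106) - 84) + 122) = -((85/106 - 84) + 122) = -(-8819/106 + 122) = -1*4113/106 = -4113/106 ≈ -38.802)
(H + 395)*(245 + O(8)) = (-4113/106 + 395)*(245 - 8*8) = 37757*(245 - 64)/106 = (37757/106)*181 = 6834017/106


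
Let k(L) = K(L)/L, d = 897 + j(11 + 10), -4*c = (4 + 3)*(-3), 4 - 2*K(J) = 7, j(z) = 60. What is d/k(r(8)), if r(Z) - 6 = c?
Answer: -14355/2 ≈ -7177.5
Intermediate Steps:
K(J) = -3/2 (K(J) = 2 - ½*7 = 2 - 7/2 = -3/2)
c = 21/4 (c = -(4 + 3)*(-3)/4 = -7*(-3)/4 = -¼*(-21) = 21/4 ≈ 5.2500)
r(Z) = 45/4 (r(Z) = 6 + 21/4 = 45/4)
d = 957 (d = 897 + 60 = 957)
k(L) = -3/(2*L)
d/k(r(8)) = 957/((-3/(2*45/4))) = 957/((-3/2*4/45)) = 957/(-2/15) = 957*(-15/2) = -14355/2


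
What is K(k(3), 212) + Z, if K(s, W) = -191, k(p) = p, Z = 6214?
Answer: 6023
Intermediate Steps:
K(k(3), 212) + Z = -191 + 6214 = 6023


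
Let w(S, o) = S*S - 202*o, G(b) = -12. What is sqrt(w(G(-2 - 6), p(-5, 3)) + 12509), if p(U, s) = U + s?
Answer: sqrt(13057) ≈ 114.27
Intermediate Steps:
w(S, o) = S**2 - 202*o
sqrt(w(G(-2 - 6), p(-5, 3)) + 12509) = sqrt(((-12)**2 - 202*(-5 + 3)) + 12509) = sqrt((144 - 202*(-2)) + 12509) = sqrt((144 + 404) + 12509) = sqrt(548 + 12509) = sqrt(13057)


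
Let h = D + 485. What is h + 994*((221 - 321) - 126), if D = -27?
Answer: -224186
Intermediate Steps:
h = 458 (h = -27 + 485 = 458)
h + 994*((221 - 321) - 126) = 458 + 994*((221 - 321) - 126) = 458 + 994*(-100 - 126) = 458 + 994*(-226) = 458 - 224644 = -224186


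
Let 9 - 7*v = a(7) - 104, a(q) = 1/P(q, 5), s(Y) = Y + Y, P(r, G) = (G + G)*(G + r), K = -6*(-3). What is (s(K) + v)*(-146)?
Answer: -456761/60 ≈ -7612.7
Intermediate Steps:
K = 18
P(r, G) = 2*G*(G + r) (P(r, G) = (2*G)*(G + r) = 2*G*(G + r))
s(Y) = 2*Y
a(q) = 1/(50 + 10*q) (a(q) = 1/(2*5*(5 + q)) = 1/(50 + 10*q))
v = 1937/120 (v = 9/7 - (1/(10*(5 + 7)) - 104)/7 = 9/7 - ((⅒)/12 - 104)/7 = 9/7 - ((⅒)*(1/12) - 104)/7 = 9/7 - (1/120 - 104)/7 = 9/7 - ⅐*(-12479/120) = 9/7 + 12479/840 = 1937/120 ≈ 16.142)
(s(K) + v)*(-146) = (2*18 + 1937/120)*(-146) = (36 + 1937/120)*(-146) = (6257/120)*(-146) = -456761/60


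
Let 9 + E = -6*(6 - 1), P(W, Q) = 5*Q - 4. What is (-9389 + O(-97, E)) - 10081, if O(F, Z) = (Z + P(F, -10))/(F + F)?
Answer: -3777087/194 ≈ -19470.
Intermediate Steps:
P(W, Q) = -4 + 5*Q
E = -39 (E = -9 - 6*(6 - 1) = -9 - 6*5 = -9 - 30 = -39)
O(F, Z) = (-54 + Z)/(2*F) (O(F, Z) = (Z + (-4 + 5*(-10)))/(F + F) = (Z + (-4 - 50))/((2*F)) = (Z - 54)*(1/(2*F)) = (-54 + Z)*(1/(2*F)) = (-54 + Z)/(2*F))
(-9389 + O(-97, E)) - 10081 = (-9389 + (½)*(-54 - 39)/(-97)) - 10081 = (-9389 + (½)*(-1/97)*(-93)) - 10081 = (-9389 + 93/194) - 10081 = -1821373/194 - 10081 = -3777087/194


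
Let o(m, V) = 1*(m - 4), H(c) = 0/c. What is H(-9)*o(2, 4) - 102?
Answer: -102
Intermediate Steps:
H(c) = 0
o(m, V) = -4 + m (o(m, V) = 1*(-4 + m) = -4 + m)
H(-9)*o(2, 4) - 102 = 0*(-4 + 2) - 102 = 0*(-2) - 102 = 0 - 102 = -102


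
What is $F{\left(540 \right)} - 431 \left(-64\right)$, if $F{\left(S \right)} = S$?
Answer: $28124$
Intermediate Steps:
$F{\left(540 \right)} - 431 \left(-64\right) = 540 - 431 \left(-64\right) = 540 - -27584 = 540 + 27584 = 28124$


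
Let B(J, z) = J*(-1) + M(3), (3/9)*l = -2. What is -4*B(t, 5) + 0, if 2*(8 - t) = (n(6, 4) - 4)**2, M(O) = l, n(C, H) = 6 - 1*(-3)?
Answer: 6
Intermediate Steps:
n(C, H) = 9 (n(C, H) = 6 + 3 = 9)
l = -6 (l = 3*(-2) = -6)
M(O) = -6
t = -9/2 (t = 8 - (9 - 4)**2/2 = 8 - 1/2*5**2 = 8 - 1/2*25 = 8 - 25/2 = -9/2 ≈ -4.5000)
B(J, z) = -6 - J (B(J, z) = J*(-1) - 6 = -J - 6 = -6 - J)
-4*B(t, 5) + 0 = -4*(-6 - 1*(-9/2)) + 0 = -4*(-6 + 9/2) + 0 = -4*(-3/2) + 0 = 6 + 0 = 6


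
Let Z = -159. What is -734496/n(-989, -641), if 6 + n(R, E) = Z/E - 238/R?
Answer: 465633004704/3493885 ≈ 1.3327e+5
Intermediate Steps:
n(R, E) = -6 - 238/R - 159/E (n(R, E) = -6 + (-159/E - 238/R) = -6 + (-238/R - 159/E) = -6 - 238/R - 159/E)
-734496/n(-989, -641) = -734496/(-6 - 238/(-989) - 159/(-641)) = -734496/(-6 - 238*(-1/989) - 159*(-1/641)) = -734496/(-6 + 238/989 + 159/641) = -734496/(-3493885/633949) = -734496*(-633949/3493885) = 465633004704/3493885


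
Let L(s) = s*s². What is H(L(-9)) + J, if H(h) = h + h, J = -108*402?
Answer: -44874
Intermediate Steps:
L(s) = s³
J = -43416
H(h) = 2*h
H(L(-9)) + J = 2*(-9)³ - 43416 = 2*(-729) - 43416 = -1458 - 43416 = -44874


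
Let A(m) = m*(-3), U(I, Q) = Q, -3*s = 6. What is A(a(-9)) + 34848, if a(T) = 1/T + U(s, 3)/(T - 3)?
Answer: 418189/12 ≈ 34849.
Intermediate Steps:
s = -2 (s = -⅓*6 = -2)
a(T) = 1/T + 3/(-3 + T) (a(T) = 1/T + 3/(T - 3) = 1/T + 3/(-3 + T))
A(m) = -3*m
A(a(-9)) + 34848 = -3*(-3 + 4*(-9))/((-9)*(-3 - 9)) + 34848 = -(-1)*(-3 - 36)/(3*(-12)) + 34848 = -(-1)*(-1)*(-39)/(3*12) + 34848 = -3*(-13/36) + 34848 = 13/12 + 34848 = 418189/12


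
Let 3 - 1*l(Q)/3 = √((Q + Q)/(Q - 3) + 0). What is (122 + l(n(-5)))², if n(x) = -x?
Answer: 17206 - 786*√5 ≈ 15448.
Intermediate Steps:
l(Q) = 9 - 3*√2*√(Q/(-3 + Q)) (l(Q) = 9 - 3*√((Q + Q)/(Q - 3) + 0) = 9 - 3*√((2*Q)/(-3 + Q) + 0) = 9 - 3*√(2*Q/(-3 + Q) + 0) = 9 - 3*√2*√(Q/(-3 + Q)))
(122 + l(n(-5)))² = (122 + (9 - 3*√2*√((-1*(-5))/(-3 - 1*(-5)))))² = (122 + (9 - 3*√2*√(5/(-3 + 5))))² = (122 + (9 - 3*√2*√(5/2)))² = (122 + (9 - 3*√2*√10/2))² = (122 + (9 - 3*√5))² = (131 - 3*√5)²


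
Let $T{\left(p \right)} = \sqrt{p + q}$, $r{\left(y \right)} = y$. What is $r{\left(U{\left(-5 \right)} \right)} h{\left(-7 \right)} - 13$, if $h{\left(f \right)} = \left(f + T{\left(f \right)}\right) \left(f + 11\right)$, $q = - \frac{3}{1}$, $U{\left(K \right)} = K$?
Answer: $127 - 20 i \sqrt{10} \approx 127.0 - 63.246 i$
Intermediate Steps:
$q = -3$ ($q = \left(-3\right) 1 = -3$)
$T{\left(p \right)} = \sqrt{-3 + p}$ ($T{\left(p \right)} = \sqrt{p - 3} = \sqrt{-3 + p}$)
$h{\left(f \right)} = \left(11 + f\right) \left(f + \sqrt{-3 + f}\right)$ ($h{\left(f \right)} = \left(f + \sqrt{-3 + f}\right) \left(f + 11\right) = \left(f + \sqrt{-3 + f}\right) \left(11 + f\right) = \left(11 + f\right) \left(f + \sqrt{-3 + f}\right)$)
$r{\left(U{\left(-5 \right)} \right)} h{\left(-7 \right)} - 13 = - 5 \left(\left(-7\right)^{2} + 11 \left(-7\right) + 11 \sqrt{-3 - 7} - 7 \sqrt{-3 - 7}\right) - 13 = - 5 \left(49 - 77 + 11 \sqrt{-10} - 7 \sqrt{-10}\right) - 13 = - 5 \left(49 - 77 + 11 i \sqrt{10} - 7 i \sqrt{10}\right) - 13 = - 5 \left(-28 + 4 i \sqrt{10}\right) - 13 = \left(140 - 20 i \sqrt{10}\right) - 13 = 127 - 20 i \sqrt{10}$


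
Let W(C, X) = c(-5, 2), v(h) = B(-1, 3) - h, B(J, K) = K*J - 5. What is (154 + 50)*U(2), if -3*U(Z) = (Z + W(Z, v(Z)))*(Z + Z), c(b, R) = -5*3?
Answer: 3536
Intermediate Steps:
B(J, K) = -5 + J*K (B(J, K) = J*K - 5 = -5 + J*K)
c(b, R) = -15
v(h) = -8 - h (v(h) = (-5 - 1*3) - h = (-5 - 3) - h = -8 - h)
W(C, X) = -15
U(Z) = -2*Z*(-15 + Z)/3 (U(Z) = -(Z - 15)*(Z + Z)/3 = -(-15 + Z)*2*Z/3 = -2*Z*(-15 + Z)/3)
(154 + 50)*U(2) = (154 + 50)*((2/3)*2*(15 - 1*2)) = 204*((2/3)*2*(15 - 2)) = 204*((2/3)*2*13) = 204*(52/3) = 3536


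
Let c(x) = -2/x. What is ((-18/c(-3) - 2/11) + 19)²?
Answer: 8100/121 ≈ 66.942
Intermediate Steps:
((-18/c(-3) - 2/11) + 19)² = ((-18/((-2/(-3))) - 2/11) + 19)² = ((-18/((-2*(-⅓))) - 2*1/11) + 19)² = ((-18/⅔ - 2/11) + 19)² = ((-18*3/2 - 2/11) + 19)² = ((-27 - 2/11) + 19)² = (-299/11 + 19)² = (-90/11)² = 8100/121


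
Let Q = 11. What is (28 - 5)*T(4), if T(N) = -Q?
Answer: -253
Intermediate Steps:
T(N) = -11 (T(N) = -1*11 = -11)
(28 - 5)*T(4) = (28 - 5)*(-11) = 23*(-11) = -253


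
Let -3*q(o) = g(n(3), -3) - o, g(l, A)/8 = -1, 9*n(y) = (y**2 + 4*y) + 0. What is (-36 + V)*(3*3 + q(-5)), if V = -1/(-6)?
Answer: -1075/3 ≈ -358.33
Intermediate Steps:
n(y) = y**2/9 + 4*y/9 (n(y) = ((y**2 + 4*y) + 0)/9 = (y**2 + 4*y)/9 = y**2/9 + 4*y/9)
V = 1/6 (V = -1*(-1/6) = 1/6 ≈ 0.16667)
g(l, A) = -8 (g(l, A) = 8*(-1) = -8)
q(o) = 8/3 + o/3 (q(o) = -(-8 - o)/3 = 8/3 + o/3)
(-36 + V)*(3*3 + q(-5)) = (-36 + 1/6)*(3*3 + (8/3 + (1/3)*(-5))) = -215*(9 + (8/3 - 5/3))/6 = -215*(9 + 1)/6 = -215/6*10 = -1075/3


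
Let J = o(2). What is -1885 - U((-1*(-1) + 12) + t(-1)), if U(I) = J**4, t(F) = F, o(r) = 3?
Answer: -1966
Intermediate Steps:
J = 3
U(I) = 81 (U(I) = 3**4 = 81)
-1885 - U((-1*(-1) + 12) + t(-1)) = -1885 - 1*81 = -1885 - 81 = -1966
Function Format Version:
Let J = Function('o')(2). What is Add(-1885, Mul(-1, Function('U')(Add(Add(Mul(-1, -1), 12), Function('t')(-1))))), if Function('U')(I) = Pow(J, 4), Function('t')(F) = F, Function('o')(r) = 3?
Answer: -1966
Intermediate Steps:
J = 3
Function('U')(I) = 81 (Function('U')(I) = Pow(3, 4) = 81)
Add(-1885, Mul(-1, Function('U')(Add(Add(Mul(-1, -1), 12), Function('t')(-1))))) = Add(-1885, Mul(-1, 81)) = Add(-1885, -81) = -1966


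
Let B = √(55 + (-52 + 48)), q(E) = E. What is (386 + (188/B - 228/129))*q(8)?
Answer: 132176/43 + 1504*√51/51 ≈ 3284.5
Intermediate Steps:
B = √51 (B = √(55 - 4) = √51 ≈ 7.1414)
(386 + (188/B - 228/129))*q(8) = (386 + (188/(√51) - 228/129))*8 = (386 + (188*(√51/51) - 228*1/129))*8 = (386 + (188*√51/51 - 76/43))*8 = (386 + (-76/43 + 188*√51/51))*8 = (16522/43 + 188*√51/51)*8 = 132176/43 + 1504*√51/51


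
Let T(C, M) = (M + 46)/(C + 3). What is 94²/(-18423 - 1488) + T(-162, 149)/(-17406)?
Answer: -2716691611/6122751966 ≈ -0.44370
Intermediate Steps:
T(C, M) = (46 + M)/(3 + C)
94²/(-18423 - 1488) + T(-162, 149)/(-17406) = 94²/(-18423 - 1488) + ((46 + 149)/(3 - 162))/(-17406) = 8836/(-19911) + (195/(-159))*(-1/17406) = 8836*(-1/19911) - 1/159*195*(-1/17406) = -8836/19911 - 65/53*(-1/17406) = -8836/19911 + 65/922518 = -2716691611/6122751966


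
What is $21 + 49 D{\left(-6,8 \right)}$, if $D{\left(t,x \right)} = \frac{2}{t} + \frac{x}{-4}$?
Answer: $- \frac{280}{3} \approx -93.333$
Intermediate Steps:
$D{\left(t,x \right)} = \frac{2}{t} - \frac{x}{4}$ ($D{\left(t,x \right)} = \frac{2}{t} + x \left(- \frac{1}{4}\right) = \frac{2}{t} - \frac{x}{4}$)
$21 + 49 D{\left(-6,8 \right)} = 21 + 49 \left(\frac{2}{-6} - 2\right) = 21 + 49 \left(2 \left(- \frac{1}{6}\right) - 2\right) = 21 + 49 \left(- \frac{1}{3} - 2\right) = 21 + 49 \left(- \frac{7}{3}\right) = 21 - \frac{343}{3} = - \frac{280}{3}$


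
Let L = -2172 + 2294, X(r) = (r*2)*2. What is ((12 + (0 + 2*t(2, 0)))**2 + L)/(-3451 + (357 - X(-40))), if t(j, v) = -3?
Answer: -79/1467 ≈ -0.053851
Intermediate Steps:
X(r) = 4*r (X(r) = (2*r)*2 = 4*r)
L = 122
((12 + (0 + 2*t(2, 0)))**2 + L)/(-3451 + (357 - X(-40))) = ((12 + (0 + 2*(-3)))**2 + 122)/(-3451 + (357 - 4*(-40))) = ((12 + (0 - 6))**2 + 122)/(-3451 + (357 - 1*(-160))) = ((12 - 6)**2 + 122)/(-3451 + (357 + 160)) = (6**2 + 122)/(-3451 + 517) = (36 + 122)/(-2934) = 158*(-1/2934) = -79/1467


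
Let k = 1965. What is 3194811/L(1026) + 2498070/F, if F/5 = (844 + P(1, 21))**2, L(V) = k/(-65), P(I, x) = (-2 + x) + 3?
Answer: -5191230578301/49122118 ≈ -1.0568e+5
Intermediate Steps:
P(I, x) = 1 + x
L(V) = -393/13 (L(V) = 1965/(-65) = 1965*(-1/65) = -393/13)
F = 3749780 (F = 5*(844 + (1 + 21))**2 = 5*(844 + 22)**2 = 5*866**2 = 5*749956 = 3749780)
3194811/L(1026) + 2498070/F = 3194811/(-393/13) + 2498070/3749780 = 3194811*(-13/393) + 2498070*(1/3749780) = -13844181/131 + 249807/374978 = -5191230578301/49122118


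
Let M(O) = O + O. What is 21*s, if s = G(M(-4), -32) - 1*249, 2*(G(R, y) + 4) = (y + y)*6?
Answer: -9345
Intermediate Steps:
M(O) = 2*O
G(R, y) = -4 + 6*y (G(R, y) = -4 + ((y + y)*6)/2 = -4 + ((2*y)*6)/2 = -4 + (12*y)/2 = -4 + 6*y)
s = -445 (s = (-4 + 6*(-32)) - 1*249 = (-4 - 192) - 249 = -196 - 249 = -445)
21*s = 21*(-445) = -9345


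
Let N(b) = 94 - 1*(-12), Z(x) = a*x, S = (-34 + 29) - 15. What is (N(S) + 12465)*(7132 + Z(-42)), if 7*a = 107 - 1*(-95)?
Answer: 74420320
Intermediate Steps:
S = -20 (S = -5 - 15 = -20)
a = 202/7 (a = (107 - 1*(-95))/7 = (107 + 95)/7 = (⅐)*202 = 202/7 ≈ 28.857)
Z(x) = 202*x/7
N(b) = 106 (N(b) = 94 + 12 = 106)
(N(S) + 12465)*(7132 + Z(-42)) = (106 + 12465)*(7132 + (202/7)*(-42)) = 12571*(7132 - 1212) = 12571*5920 = 74420320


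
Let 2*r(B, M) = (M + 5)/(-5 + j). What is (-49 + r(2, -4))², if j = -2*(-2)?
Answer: 9801/4 ≈ 2450.3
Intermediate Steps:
j = 4
r(B, M) = -5/2 - M/2 (r(B, M) = ((M + 5)/(-5 + 4))/2 = ((5 + M)/(-1))/2 = ((5 + M)*(-1))/2 = (-5 - M)/2 = -5/2 - M/2)
(-49 + r(2, -4))² = (-49 + (-5/2 - ½*(-4)))² = (-49 + (-5/2 + 2))² = (-49 - ½)² = (-99/2)² = 9801/4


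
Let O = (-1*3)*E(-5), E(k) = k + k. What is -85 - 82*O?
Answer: -2545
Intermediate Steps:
E(k) = 2*k
O = 30 (O = (-1*3)*(2*(-5)) = -3*(-10) = 30)
-85 - 82*O = -85 - 82*30 = -85 - 2460 = -2545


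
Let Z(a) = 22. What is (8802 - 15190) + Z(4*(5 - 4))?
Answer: -6366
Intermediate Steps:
(8802 - 15190) + Z(4*(5 - 4)) = (8802 - 15190) + 22 = -6388 + 22 = -6366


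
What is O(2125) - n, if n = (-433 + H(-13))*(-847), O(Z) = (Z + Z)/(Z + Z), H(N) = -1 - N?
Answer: -356586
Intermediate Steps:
O(Z) = 1 (O(Z) = (2*Z)/((2*Z)) = (2*Z)*(1/(2*Z)) = 1)
n = 356587 (n = (-433 + (-1 - 1*(-13)))*(-847) = (-433 + (-1 + 13))*(-847) = (-433 + 12)*(-847) = -421*(-847) = 356587)
O(2125) - n = 1 - 1*356587 = 1 - 356587 = -356586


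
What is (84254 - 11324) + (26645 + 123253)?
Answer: 222828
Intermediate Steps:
(84254 - 11324) + (26645 + 123253) = 72930 + 149898 = 222828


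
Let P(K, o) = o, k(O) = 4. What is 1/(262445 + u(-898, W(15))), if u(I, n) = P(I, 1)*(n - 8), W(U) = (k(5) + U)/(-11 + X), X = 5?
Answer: 6/1574603 ≈ 3.8105e-6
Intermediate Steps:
W(U) = -⅔ - U/6 (W(U) = (4 + U)/(-11 + 5) = (4 + U)/(-6) = (4 + U)*(-⅙) = -⅔ - U/6)
u(I, n) = -8 + n (u(I, n) = 1*(n - 8) = 1*(-8 + n) = -8 + n)
1/(262445 + u(-898, W(15))) = 1/(262445 + (-8 + (-⅔ - ⅙*15))) = 1/(262445 + (-8 + (-⅔ - 5/2))) = 1/(262445 + (-8 - 19/6)) = 1/(262445 - 67/6) = 1/(1574603/6) = 6/1574603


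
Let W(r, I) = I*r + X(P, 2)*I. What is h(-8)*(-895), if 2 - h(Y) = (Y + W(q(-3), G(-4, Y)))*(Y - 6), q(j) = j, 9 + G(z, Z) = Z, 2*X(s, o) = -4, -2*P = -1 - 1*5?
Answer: -966600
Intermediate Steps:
P = 3 (P = -(-1 - 1*5)/2 = -(-1 - 5)/2 = -1/2*(-6) = 3)
X(s, o) = -2 (X(s, o) = (1/2)*(-4) = -2)
G(z, Z) = -9 + Z
W(r, I) = -2*I + I*r (W(r, I) = I*r - 2*I = -2*I + I*r)
h(Y) = 2 - (-6 + Y)*(45 - 4*Y) (h(Y) = 2 - (Y + (-9 + Y)*(-2 - 3))*(Y - 6) = 2 - (Y + (-9 + Y)*(-5))*(-6 + Y) = 2 - (Y + (45 - 5*Y))*(-6 + Y) = 2 - (45 - 4*Y)*(-6 + Y) = 2 - (-6 + Y)*(45 - 4*Y))
h(-8)*(-895) = (272 - 69*(-8) + 4*(-8)**2)*(-895) = (272 + 552 + 4*64)*(-895) = (272 + 552 + 256)*(-895) = 1080*(-895) = -966600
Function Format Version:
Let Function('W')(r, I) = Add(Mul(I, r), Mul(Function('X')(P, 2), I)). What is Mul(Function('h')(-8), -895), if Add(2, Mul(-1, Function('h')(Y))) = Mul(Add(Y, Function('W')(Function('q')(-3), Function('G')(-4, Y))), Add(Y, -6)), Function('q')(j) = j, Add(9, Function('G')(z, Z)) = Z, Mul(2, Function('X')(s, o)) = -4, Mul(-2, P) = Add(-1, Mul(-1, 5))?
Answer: -966600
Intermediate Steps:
P = 3 (P = Mul(Rational(-1, 2), Add(-1, Mul(-1, 5))) = Mul(Rational(-1, 2), Add(-1, -5)) = Mul(Rational(-1, 2), -6) = 3)
Function('X')(s, o) = -2 (Function('X')(s, o) = Mul(Rational(1, 2), -4) = -2)
Function('G')(z, Z) = Add(-9, Z)
Function('W')(r, I) = Add(Mul(-2, I), Mul(I, r)) (Function('W')(r, I) = Add(Mul(I, r), Mul(-2, I)) = Add(Mul(-2, I), Mul(I, r)))
Function('h')(Y) = Add(2, Mul(-1, Add(-6, Y), Add(45, Mul(-4, Y)))) (Function('h')(Y) = Add(2, Mul(-1, Mul(Add(Y, Mul(Add(-9, Y), Add(-2, -3))), Add(Y, -6)))) = Add(2, Mul(-1, Mul(Add(Y, Mul(Add(-9, Y), -5)), Add(-6, Y)))) = Add(2, Mul(-1, Mul(Add(Y, Add(45, Mul(-5, Y))), Add(-6, Y)))) = Add(2, Mul(-1, Mul(Add(45, Mul(-4, Y)), Add(-6, Y)))) = Add(2, Mul(-1, Mul(Add(-6, Y), Add(45, Mul(-4, Y))))) = Add(2, Mul(-1, Add(-6, Y), Add(45, Mul(-4, Y)))))
Mul(Function('h')(-8), -895) = Mul(Add(272, Mul(-69, -8), Mul(4, Pow(-8, 2))), -895) = Mul(Add(272, 552, Mul(4, 64)), -895) = Mul(Add(272, 552, 256), -895) = Mul(1080, -895) = -966600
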